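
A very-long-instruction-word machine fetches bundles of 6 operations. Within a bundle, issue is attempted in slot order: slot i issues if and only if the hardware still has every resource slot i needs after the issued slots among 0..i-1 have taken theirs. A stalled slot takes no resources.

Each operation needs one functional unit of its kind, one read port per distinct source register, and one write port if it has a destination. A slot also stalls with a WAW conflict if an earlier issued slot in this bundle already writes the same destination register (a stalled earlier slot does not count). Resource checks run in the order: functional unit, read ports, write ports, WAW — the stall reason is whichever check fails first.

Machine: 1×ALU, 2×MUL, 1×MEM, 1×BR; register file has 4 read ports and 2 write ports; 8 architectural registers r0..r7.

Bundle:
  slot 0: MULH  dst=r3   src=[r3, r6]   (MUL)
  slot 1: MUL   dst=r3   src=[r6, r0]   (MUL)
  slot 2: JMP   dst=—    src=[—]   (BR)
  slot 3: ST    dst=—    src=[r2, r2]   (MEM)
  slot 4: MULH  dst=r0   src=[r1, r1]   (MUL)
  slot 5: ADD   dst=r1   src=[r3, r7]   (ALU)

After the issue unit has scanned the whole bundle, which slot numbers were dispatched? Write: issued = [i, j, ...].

issued = [0, 2, 3, 4]

(0) want 1×MUL +2rd +1wr — yes → AL1|MU1|ME1|BR1|rd2|wr1
(1) want 1×MUL +2rd +1wr — WAW → AL1|MU1|ME1|BR1|rd2|wr1
(2) want 1×BR +0rd +0wr — yes → AL1|MU1|ME1|BR0|rd2|wr1
(3) want 1×MEM +1rd +0wr — yes → AL1|MU1|ME0|BR0|rd1|wr1
(4) want 1×MUL +1rd +1wr — yes → AL1|MU0|ME0|BR0|rd0|wr0
(5) want 1×ALU +2rd +1wr — RD_PORT → AL1|MU0|ME0|BR0|rd0|wr0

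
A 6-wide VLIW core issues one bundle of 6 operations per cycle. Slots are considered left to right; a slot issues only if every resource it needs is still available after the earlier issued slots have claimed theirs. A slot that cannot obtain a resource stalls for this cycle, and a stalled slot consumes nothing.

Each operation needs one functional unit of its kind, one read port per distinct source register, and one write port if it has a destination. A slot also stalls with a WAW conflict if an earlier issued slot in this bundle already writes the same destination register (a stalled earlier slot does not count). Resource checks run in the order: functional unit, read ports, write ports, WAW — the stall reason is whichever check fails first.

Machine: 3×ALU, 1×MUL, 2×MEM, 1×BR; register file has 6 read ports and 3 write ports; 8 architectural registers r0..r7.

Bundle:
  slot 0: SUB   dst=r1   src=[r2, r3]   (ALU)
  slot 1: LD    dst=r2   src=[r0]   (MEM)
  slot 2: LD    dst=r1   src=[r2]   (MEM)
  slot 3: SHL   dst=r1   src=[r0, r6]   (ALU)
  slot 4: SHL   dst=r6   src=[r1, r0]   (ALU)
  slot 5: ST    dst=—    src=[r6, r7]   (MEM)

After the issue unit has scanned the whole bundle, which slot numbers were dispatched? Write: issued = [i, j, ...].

  0. ALU→r1 ⇒ go  {2A/1Mu/2Ld/1B | 4r 2w}
  1. MEM→r2 ⇒ go  {2A/1Mu/1Ld/1B | 3r 1w}
  2. MEM→r1 ⇒ no(WAW)  {2A/1Mu/1Ld/1B | 3r 1w}
  3. ALU→r1 ⇒ no(WAW)  {2A/1Mu/1Ld/1B | 3r 1w}
  4. ALU→r6 ⇒ go  {1A/1Mu/1Ld/1B | 1r 0w}
  5. MEM ⇒ no(RD_PORT)  {1A/1Mu/1Ld/1B | 1r 0w}

issued = [0, 1, 4]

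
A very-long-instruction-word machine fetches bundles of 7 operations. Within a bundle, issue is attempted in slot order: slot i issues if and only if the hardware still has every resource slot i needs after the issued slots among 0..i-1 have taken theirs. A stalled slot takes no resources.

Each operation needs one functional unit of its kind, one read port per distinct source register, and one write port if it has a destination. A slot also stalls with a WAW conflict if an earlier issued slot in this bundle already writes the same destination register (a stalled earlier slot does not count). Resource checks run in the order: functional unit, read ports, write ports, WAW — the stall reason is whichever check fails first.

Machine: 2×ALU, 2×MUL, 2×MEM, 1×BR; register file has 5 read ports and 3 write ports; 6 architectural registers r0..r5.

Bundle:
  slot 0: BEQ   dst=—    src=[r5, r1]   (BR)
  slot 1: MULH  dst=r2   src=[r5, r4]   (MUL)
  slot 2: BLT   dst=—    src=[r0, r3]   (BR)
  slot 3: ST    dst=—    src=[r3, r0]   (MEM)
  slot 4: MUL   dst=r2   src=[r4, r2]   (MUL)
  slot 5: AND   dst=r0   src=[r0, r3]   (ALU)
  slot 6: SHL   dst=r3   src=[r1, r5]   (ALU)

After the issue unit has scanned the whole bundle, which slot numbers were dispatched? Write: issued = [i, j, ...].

[0] BR needs rd=2 wr=0: ok; after: ALU=2 MUL=2 MEM=2 BR=0, R=3, W=3
[1] MUL needs rd=2 wr=1: ok; after: ALU=2 MUL=1 MEM=2 BR=0, R=1, W=2
[2] BR needs rd=2 wr=0: FU; after: ALU=2 MUL=1 MEM=2 BR=0, R=1, W=2
[3] MEM needs rd=2 wr=0: RD_PORT; after: ALU=2 MUL=1 MEM=2 BR=0, R=1, W=2
[4] MUL needs rd=2 wr=1: RD_PORT; after: ALU=2 MUL=1 MEM=2 BR=0, R=1, W=2
[5] ALU needs rd=2 wr=1: RD_PORT; after: ALU=2 MUL=1 MEM=2 BR=0, R=1, W=2
[6] ALU needs rd=2 wr=1: RD_PORT; after: ALU=2 MUL=1 MEM=2 BR=0, R=1, W=2

issued = [0, 1]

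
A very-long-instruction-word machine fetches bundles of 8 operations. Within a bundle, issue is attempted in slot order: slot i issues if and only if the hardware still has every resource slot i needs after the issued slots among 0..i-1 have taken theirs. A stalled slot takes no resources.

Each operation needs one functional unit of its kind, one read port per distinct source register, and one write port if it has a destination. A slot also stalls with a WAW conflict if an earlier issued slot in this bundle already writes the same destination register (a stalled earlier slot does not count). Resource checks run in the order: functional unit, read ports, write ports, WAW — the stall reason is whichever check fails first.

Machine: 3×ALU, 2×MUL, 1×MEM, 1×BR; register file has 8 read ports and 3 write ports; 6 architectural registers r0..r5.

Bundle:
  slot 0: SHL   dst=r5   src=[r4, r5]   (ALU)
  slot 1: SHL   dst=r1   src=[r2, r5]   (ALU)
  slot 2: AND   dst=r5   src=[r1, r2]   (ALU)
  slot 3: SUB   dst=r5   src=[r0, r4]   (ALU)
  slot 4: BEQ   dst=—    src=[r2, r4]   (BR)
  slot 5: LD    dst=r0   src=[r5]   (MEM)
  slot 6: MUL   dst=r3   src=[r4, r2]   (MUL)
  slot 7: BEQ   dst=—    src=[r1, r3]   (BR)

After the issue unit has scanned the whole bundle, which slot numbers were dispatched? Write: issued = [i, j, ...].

#0 ALU src=r4,r5 dispatched  <A:2 Mu:2 Ld:1 B:1 rd:6 wr:2>
#1 ALU src=r2,r5 dispatched  <A:1 Mu:2 Ld:1 B:1 rd:4 wr:1>
#2 ALU src=r1,r2 held:WAW  <A:1 Mu:2 Ld:1 B:1 rd:4 wr:1>
#3 ALU src=r0,r4 held:WAW  <A:1 Mu:2 Ld:1 B:1 rd:4 wr:1>
#4 BR src=r2,r4 dispatched  <A:1 Mu:2 Ld:1 B:0 rd:2 wr:1>
#5 MEM src=r5 dispatched  <A:1 Mu:2 Ld:0 B:0 rd:1 wr:0>
#6 MUL src=r4,r2 held:RD_PORT  <A:1 Mu:2 Ld:0 B:0 rd:1 wr:0>
#7 BR src=r1,r3 held:FU  <A:1 Mu:2 Ld:0 B:0 rd:1 wr:0>

issued = [0, 1, 4, 5]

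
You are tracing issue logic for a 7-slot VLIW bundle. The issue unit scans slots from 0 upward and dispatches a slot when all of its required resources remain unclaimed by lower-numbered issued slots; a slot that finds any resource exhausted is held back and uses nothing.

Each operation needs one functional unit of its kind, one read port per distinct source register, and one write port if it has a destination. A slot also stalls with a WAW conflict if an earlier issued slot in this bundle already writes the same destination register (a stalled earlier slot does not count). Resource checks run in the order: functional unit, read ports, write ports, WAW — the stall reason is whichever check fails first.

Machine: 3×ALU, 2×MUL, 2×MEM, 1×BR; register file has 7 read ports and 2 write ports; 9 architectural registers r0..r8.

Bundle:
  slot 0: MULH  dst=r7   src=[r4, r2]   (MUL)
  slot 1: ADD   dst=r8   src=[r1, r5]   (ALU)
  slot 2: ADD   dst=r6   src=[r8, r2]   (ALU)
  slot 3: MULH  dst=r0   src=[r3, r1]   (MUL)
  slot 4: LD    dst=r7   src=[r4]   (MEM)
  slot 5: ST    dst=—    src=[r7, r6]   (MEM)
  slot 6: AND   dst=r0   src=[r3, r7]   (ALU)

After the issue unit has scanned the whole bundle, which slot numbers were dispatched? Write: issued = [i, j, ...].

slot 0 (MUL): ISSUE — free A3,Mu1,Ld2,B1 rp5 wp1
slot 1 (ALU): ISSUE — free A2,Mu1,Ld2,B1 rp3 wp0
slot 2 (ALU): stall WR_PORT — free A2,Mu1,Ld2,B1 rp3 wp0
slot 3 (MUL): stall WR_PORT — free A2,Mu1,Ld2,B1 rp3 wp0
slot 4 (MEM): stall WR_PORT — free A2,Mu1,Ld2,B1 rp3 wp0
slot 5 (MEM): ISSUE — free A2,Mu1,Ld1,B1 rp1 wp0
slot 6 (ALU): stall RD_PORT — free A2,Mu1,Ld1,B1 rp1 wp0

issued = [0, 1, 5]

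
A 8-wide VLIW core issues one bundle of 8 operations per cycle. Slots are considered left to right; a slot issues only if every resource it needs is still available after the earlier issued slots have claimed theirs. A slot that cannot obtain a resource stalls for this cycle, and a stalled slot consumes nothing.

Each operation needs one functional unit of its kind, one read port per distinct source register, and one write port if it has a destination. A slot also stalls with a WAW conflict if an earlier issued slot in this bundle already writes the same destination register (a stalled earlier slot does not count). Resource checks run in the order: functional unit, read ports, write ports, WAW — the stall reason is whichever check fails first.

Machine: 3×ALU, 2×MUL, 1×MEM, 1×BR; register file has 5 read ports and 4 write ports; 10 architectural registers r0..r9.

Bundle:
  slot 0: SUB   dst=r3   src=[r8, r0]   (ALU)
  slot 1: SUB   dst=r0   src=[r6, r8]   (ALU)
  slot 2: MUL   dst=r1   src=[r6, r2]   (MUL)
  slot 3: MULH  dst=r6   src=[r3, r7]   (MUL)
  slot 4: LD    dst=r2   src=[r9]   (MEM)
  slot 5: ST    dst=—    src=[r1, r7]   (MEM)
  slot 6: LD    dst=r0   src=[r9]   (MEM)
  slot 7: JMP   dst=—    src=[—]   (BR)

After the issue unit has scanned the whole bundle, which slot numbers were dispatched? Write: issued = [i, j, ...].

slot 0 (ALU): ISSUE — free A2,Mu2,Ld1,B1 rp3 wp3
slot 1 (ALU): ISSUE — free A1,Mu2,Ld1,B1 rp1 wp2
slot 2 (MUL): stall RD_PORT — free A1,Mu2,Ld1,B1 rp1 wp2
slot 3 (MUL): stall RD_PORT — free A1,Mu2,Ld1,B1 rp1 wp2
slot 4 (MEM): ISSUE — free A1,Mu2,Ld0,B1 rp0 wp1
slot 5 (MEM): stall FU — free A1,Mu2,Ld0,B1 rp0 wp1
slot 6 (MEM): stall FU — free A1,Mu2,Ld0,B1 rp0 wp1
slot 7 (BR): ISSUE — free A1,Mu2,Ld0,B0 rp0 wp1

issued = [0, 1, 4, 7]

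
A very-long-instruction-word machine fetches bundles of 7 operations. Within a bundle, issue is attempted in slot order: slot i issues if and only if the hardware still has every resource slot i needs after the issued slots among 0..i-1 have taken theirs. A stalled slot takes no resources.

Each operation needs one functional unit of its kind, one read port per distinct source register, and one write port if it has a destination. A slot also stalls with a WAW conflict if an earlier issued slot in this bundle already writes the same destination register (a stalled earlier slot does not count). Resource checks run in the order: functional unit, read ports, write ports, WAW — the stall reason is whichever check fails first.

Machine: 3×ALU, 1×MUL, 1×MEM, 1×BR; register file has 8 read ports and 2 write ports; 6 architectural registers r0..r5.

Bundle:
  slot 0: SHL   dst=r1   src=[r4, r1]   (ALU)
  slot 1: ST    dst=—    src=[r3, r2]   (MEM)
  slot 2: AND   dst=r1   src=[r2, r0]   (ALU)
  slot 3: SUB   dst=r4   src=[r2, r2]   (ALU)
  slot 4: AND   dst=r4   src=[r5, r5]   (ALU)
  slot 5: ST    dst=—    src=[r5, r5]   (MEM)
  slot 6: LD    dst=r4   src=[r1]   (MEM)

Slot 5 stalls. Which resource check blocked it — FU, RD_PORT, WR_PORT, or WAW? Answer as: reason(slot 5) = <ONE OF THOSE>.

#0 ALU src=r4,r1 dispatched  <A:2 Mu:1 Ld:1 B:1 rd:6 wr:1>
#1 MEM src=r3,r2 dispatched  <A:2 Mu:1 Ld:0 B:1 rd:4 wr:1>
#2 ALU src=r2,r0 held:WAW  <A:2 Mu:1 Ld:0 B:1 rd:4 wr:1>
#3 ALU src=r2,r2 dispatched  <A:1 Mu:1 Ld:0 B:1 rd:3 wr:0>
#4 ALU src=r5,r5 held:WR_PORT  <A:1 Mu:1 Ld:0 B:1 rd:3 wr:0>
#5 MEM src=r5,r5 held:FU  <A:1 Mu:1 Ld:0 B:1 rd:3 wr:0>
#6 MEM src=r1 held:FU  <A:1 Mu:1 Ld:0 B:1 rd:3 wr:0>

reason(slot 5) = FU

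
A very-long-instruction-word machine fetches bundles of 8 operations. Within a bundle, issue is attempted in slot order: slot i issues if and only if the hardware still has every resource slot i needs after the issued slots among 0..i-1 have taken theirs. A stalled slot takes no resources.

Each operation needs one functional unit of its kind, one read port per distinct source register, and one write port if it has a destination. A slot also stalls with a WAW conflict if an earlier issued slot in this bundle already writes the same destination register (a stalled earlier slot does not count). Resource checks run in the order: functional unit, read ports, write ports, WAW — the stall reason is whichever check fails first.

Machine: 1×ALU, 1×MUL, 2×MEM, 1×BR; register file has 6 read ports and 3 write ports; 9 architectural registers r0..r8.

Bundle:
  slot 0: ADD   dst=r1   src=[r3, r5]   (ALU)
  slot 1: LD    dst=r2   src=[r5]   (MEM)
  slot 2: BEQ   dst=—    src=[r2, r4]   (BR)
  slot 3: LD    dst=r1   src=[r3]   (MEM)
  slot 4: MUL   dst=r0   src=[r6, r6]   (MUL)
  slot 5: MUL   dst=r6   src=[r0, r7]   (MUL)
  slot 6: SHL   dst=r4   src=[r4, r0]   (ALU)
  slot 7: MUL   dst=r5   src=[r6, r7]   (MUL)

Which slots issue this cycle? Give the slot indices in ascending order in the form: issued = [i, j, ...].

slot 0 (ALU): ISSUE — free A0,Mu1,Ld2,B1 rp4 wp2
slot 1 (MEM): ISSUE — free A0,Mu1,Ld1,B1 rp3 wp1
slot 2 (BR): ISSUE — free A0,Mu1,Ld1,B0 rp1 wp1
slot 3 (MEM): stall WAW — free A0,Mu1,Ld1,B0 rp1 wp1
slot 4 (MUL): ISSUE — free A0,Mu0,Ld1,B0 rp0 wp0
slot 5 (MUL): stall FU — free A0,Mu0,Ld1,B0 rp0 wp0
slot 6 (ALU): stall FU — free A0,Mu0,Ld1,B0 rp0 wp0
slot 7 (MUL): stall FU — free A0,Mu0,Ld1,B0 rp0 wp0

issued = [0, 1, 2, 4]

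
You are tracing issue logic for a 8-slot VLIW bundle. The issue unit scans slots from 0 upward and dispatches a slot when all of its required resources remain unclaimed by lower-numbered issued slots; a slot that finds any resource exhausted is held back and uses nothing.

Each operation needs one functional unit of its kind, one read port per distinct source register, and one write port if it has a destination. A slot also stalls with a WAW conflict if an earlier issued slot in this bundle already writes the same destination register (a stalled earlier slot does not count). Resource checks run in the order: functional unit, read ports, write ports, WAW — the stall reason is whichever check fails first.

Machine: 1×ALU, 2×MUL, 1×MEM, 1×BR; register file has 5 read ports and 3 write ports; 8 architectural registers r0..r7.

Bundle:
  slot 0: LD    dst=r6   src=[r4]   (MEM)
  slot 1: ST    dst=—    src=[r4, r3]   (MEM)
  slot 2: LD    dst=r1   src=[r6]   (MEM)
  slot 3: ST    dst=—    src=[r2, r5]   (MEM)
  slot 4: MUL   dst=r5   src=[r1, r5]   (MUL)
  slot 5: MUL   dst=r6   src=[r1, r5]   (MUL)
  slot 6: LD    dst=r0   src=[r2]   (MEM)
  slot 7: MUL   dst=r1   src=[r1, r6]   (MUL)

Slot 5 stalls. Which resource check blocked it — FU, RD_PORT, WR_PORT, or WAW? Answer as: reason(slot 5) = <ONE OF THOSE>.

slot 0 (MEM): ISSUE — free A1,Mu2,Ld0,B1 rp4 wp2
slot 1 (MEM): stall FU — free A1,Mu2,Ld0,B1 rp4 wp2
slot 2 (MEM): stall FU — free A1,Mu2,Ld0,B1 rp4 wp2
slot 3 (MEM): stall FU — free A1,Mu2,Ld0,B1 rp4 wp2
slot 4 (MUL): ISSUE — free A1,Mu1,Ld0,B1 rp2 wp1
slot 5 (MUL): stall WAW — free A1,Mu1,Ld0,B1 rp2 wp1
slot 6 (MEM): stall FU — free A1,Mu1,Ld0,B1 rp2 wp1
slot 7 (MUL): ISSUE — free A1,Mu0,Ld0,B1 rp0 wp0

reason(slot 5) = WAW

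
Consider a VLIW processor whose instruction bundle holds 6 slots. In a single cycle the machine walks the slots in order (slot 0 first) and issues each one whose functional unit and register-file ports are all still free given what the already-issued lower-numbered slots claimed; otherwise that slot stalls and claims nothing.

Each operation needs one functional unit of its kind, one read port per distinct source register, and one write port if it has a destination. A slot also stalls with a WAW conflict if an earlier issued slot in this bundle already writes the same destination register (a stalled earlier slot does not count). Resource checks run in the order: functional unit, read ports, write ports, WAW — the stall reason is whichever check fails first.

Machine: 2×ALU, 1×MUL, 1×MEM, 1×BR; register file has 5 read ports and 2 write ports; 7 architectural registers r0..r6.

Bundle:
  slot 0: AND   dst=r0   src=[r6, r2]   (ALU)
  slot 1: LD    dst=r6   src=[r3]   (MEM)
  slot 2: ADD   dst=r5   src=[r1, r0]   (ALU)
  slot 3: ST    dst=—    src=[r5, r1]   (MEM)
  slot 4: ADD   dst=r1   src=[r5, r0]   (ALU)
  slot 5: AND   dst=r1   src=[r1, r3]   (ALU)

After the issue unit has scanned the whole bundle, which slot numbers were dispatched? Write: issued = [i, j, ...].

issued = [0, 1]

#0 ALU src=r6,r2 dispatched  <A:1 Mu:1 Ld:1 B:1 rd:3 wr:1>
#1 MEM src=r3 dispatched  <A:1 Mu:1 Ld:0 B:1 rd:2 wr:0>
#2 ALU src=r1,r0 held:WR_PORT  <A:1 Mu:1 Ld:0 B:1 rd:2 wr:0>
#3 MEM src=r5,r1 held:FU  <A:1 Mu:1 Ld:0 B:1 rd:2 wr:0>
#4 ALU src=r5,r0 held:WR_PORT  <A:1 Mu:1 Ld:0 B:1 rd:2 wr:0>
#5 ALU src=r1,r3 held:WR_PORT  <A:1 Mu:1 Ld:0 B:1 rd:2 wr:0>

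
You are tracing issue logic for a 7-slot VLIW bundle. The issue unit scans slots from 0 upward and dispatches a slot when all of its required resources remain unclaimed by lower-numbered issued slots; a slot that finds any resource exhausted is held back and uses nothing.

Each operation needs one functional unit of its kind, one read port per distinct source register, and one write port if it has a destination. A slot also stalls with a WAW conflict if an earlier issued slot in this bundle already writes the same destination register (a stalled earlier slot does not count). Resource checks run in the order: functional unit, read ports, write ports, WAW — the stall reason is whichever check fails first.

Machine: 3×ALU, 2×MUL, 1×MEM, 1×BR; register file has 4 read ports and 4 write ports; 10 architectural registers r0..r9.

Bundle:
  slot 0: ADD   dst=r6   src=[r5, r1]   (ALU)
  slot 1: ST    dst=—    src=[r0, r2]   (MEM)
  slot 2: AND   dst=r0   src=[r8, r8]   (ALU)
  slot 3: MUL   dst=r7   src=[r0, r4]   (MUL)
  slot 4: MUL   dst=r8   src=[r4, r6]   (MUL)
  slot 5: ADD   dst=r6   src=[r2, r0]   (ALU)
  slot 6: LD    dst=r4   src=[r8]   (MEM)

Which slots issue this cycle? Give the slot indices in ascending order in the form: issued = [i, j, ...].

issued = [0, 1]

  0. ALU→r6 ⇒ go  {2A/2Mu/1Ld/1B | 2r 3w}
  1. MEM ⇒ go  {2A/2Mu/0Ld/1B | 0r 3w}
  2. ALU→r0 ⇒ no(RD_PORT)  {2A/2Mu/0Ld/1B | 0r 3w}
  3. MUL→r7 ⇒ no(RD_PORT)  {2A/2Mu/0Ld/1B | 0r 3w}
  4. MUL→r8 ⇒ no(RD_PORT)  {2A/2Mu/0Ld/1B | 0r 3w}
  5. ALU→r6 ⇒ no(RD_PORT)  {2A/2Mu/0Ld/1B | 0r 3w}
  6. MEM→r4 ⇒ no(FU)  {2A/2Mu/0Ld/1B | 0r 3w}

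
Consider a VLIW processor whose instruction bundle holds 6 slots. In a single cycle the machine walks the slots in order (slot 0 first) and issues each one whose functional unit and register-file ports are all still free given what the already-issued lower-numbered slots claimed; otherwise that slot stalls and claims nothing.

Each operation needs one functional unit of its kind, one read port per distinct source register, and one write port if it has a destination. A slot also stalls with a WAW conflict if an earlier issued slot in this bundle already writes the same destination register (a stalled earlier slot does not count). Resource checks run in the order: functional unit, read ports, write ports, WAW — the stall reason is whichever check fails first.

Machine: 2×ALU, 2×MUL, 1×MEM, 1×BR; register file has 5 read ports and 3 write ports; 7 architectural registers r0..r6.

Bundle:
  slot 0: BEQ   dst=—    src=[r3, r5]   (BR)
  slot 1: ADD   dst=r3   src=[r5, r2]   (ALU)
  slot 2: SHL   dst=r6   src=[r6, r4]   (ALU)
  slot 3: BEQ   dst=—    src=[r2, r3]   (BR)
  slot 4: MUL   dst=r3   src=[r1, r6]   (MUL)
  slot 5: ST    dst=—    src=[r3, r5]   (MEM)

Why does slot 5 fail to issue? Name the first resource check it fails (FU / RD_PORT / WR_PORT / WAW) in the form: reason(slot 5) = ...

reason(slot 5) = RD_PORT

[0] BR needs rd=2 wr=0: ok; after: ALU=2 MUL=2 MEM=1 BR=0, R=3, W=3
[1] ALU needs rd=2 wr=1: ok; after: ALU=1 MUL=2 MEM=1 BR=0, R=1, W=2
[2] ALU needs rd=2 wr=1: RD_PORT; after: ALU=1 MUL=2 MEM=1 BR=0, R=1, W=2
[3] BR needs rd=2 wr=0: FU; after: ALU=1 MUL=2 MEM=1 BR=0, R=1, W=2
[4] MUL needs rd=2 wr=1: RD_PORT; after: ALU=1 MUL=2 MEM=1 BR=0, R=1, W=2
[5] MEM needs rd=2 wr=0: RD_PORT; after: ALU=1 MUL=2 MEM=1 BR=0, R=1, W=2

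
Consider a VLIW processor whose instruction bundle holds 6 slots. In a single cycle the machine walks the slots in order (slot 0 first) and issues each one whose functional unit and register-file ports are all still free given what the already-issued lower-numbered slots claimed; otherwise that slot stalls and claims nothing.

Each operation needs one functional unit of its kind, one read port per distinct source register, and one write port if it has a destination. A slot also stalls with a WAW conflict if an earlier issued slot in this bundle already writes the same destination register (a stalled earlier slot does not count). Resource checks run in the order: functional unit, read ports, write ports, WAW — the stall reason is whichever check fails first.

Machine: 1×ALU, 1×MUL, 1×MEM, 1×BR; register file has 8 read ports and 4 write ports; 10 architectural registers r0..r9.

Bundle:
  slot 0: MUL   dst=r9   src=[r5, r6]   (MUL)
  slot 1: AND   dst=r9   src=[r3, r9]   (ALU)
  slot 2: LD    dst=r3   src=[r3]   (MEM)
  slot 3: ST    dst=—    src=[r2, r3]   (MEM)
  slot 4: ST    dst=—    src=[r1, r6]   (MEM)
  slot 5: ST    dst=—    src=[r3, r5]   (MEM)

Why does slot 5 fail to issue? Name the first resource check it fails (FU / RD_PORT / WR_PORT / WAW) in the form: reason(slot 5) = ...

reason(slot 5) = FU

#0 MUL src=r5,r6 dispatched  <A:1 Mu:0 Ld:1 B:1 rd:6 wr:3>
#1 ALU src=r3,r9 held:WAW  <A:1 Mu:0 Ld:1 B:1 rd:6 wr:3>
#2 MEM src=r3 dispatched  <A:1 Mu:0 Ld:0 B:1 rd:5 wr:2>
#3 MEM src=r2,r3 held:FU  <A:1 Mu:0 Ld:0 B:1 rd:5 wr:2>
#4 MEM src=r1,r6 held:FU  <A:1 Mu:0 Ld:0 B:1 rd:5 wr:2>
#5 MEM src=r3,r5 held:FU  <A:1 Mu:0 Ld:0 B:1 rd:5 wr:2>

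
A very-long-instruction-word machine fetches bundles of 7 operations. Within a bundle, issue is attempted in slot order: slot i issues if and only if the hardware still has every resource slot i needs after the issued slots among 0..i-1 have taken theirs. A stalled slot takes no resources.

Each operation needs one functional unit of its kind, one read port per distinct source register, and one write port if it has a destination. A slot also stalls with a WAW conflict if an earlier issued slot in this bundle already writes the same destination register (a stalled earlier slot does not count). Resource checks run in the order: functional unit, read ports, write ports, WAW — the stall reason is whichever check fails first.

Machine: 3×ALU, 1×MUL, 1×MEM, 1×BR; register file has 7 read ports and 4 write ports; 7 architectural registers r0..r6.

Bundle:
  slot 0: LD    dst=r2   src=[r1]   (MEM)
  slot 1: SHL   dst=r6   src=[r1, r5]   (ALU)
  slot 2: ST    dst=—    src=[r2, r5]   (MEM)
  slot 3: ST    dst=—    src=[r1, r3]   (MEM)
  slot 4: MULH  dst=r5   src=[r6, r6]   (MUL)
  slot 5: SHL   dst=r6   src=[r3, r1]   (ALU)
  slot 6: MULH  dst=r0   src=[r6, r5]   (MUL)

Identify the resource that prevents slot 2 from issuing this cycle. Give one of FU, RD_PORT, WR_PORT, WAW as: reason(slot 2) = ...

slot 0 (MEM): ISSUE — free A3,Mu1,Ld0,B1 rp6 wp3
slot 1 (ALU): ISSUE — free A2,Mu1,Ld0,B1 rp4 wp2
slot 2 (MEM): stall FU — free A2,Mu1,Ld0,B1 rp4 wp2
slot 3 (MEM): stall FU — free A2,Mu1,Ld0,B1 rp4 wp2
slot 4 (MUL): ISSUE — free A2,Mu0,Ld0,B1 rp3 wp1
slot 5 (ALU): stall WAW — free A2,Mu0,Ld0,B1 rp3 wp1
slot 6 (MUL): stall FU — free A2,Mu0,Ld0,B1 rp3 wp1

reason(slot 2) = FU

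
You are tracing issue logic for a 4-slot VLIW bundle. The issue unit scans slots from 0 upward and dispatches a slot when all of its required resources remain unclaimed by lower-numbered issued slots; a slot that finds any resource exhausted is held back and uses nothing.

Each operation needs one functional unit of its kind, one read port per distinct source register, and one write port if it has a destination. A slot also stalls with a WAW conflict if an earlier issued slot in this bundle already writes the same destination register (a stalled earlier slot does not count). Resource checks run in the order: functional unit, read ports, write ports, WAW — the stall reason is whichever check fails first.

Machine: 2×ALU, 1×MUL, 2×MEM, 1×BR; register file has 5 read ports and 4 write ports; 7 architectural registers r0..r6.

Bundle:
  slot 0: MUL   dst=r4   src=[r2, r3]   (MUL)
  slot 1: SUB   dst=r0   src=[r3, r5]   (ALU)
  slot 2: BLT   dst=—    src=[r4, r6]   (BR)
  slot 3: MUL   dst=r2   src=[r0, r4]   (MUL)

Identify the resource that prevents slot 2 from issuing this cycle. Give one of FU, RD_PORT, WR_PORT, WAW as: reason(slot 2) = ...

  0. MUL→r4 ⇒ go  {2A/0Mu/2Ld/1B | 3r 3w}
  1. ALU→r0 ⇒ go  {1A/0Mu/2Ld/1B | 1r 2w}
  2. BR ⇒ no(RD_PORT)  {1A/0Mu/2Ld/1B | 1r 2w}
  3. MUL→r2 ⇒ no(FU)  {1A/0Mu/2Ld/1B | 1r 2w}

reason(slot 2) = RD_PORT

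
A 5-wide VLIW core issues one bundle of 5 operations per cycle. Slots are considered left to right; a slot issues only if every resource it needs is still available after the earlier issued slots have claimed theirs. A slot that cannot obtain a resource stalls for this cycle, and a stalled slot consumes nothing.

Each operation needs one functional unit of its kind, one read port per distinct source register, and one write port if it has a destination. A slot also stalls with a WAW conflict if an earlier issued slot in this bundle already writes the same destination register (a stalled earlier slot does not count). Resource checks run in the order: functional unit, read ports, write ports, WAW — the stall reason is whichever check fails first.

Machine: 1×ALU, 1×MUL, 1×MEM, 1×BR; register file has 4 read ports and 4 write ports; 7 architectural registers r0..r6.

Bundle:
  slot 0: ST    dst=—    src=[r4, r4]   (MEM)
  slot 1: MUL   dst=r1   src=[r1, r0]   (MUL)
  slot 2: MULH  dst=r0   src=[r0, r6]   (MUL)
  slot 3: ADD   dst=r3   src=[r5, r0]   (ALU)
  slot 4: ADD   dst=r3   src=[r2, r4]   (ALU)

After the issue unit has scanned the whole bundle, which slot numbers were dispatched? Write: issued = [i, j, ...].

issued = [0, 1]

slot 0 (MEM): ISSUE — free A1,Mu1,Ld0,B1 rp3 wp4
slot 1 (MUL): ISSUE — free A1,Mu0,Ld0,B1 rp1 wp3
slot 2 (MUL): stall FU — free A1,Mu0,Ld0,B1 rp1 wp3
slot 3 (ALU): stall RD_PORT — free A1,Mu0,Ld0,B1 rp1 wp3
slot 4 (ALU): stall RD_PORT — free A1,Mu0,Ld0,B1 rp1 wp3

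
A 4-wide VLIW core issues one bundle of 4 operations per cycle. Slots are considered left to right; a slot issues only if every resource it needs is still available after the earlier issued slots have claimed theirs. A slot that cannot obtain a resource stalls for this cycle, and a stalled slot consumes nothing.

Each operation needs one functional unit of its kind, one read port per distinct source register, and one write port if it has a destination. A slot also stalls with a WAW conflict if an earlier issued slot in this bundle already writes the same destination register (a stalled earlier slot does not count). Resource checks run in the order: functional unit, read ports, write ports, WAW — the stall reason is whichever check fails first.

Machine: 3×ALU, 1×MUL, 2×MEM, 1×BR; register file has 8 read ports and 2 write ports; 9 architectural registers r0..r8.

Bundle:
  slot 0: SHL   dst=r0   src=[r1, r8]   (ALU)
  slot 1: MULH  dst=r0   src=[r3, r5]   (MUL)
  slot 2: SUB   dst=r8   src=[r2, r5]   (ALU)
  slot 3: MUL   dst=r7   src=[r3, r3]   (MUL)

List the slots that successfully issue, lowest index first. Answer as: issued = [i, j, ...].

(0) want 1×ALU +2rd +1wr — yes → AL2|MU1|ME2|BR1|rd6|wr1
(1) want 1×MUL +2rd +1wr — WAW → AL2|MU1|ME2|BR1|rd6|wr1
(2) want 1×ALU +2rd +1wr — yes → AL1|MU1|ME2|BR1|rd4|wr0
(3) want 1×MUL +1rd +1wr — WR_PORT → AL1|MU1|ME2|BR1|rd4|wr0

issued = [0, 2]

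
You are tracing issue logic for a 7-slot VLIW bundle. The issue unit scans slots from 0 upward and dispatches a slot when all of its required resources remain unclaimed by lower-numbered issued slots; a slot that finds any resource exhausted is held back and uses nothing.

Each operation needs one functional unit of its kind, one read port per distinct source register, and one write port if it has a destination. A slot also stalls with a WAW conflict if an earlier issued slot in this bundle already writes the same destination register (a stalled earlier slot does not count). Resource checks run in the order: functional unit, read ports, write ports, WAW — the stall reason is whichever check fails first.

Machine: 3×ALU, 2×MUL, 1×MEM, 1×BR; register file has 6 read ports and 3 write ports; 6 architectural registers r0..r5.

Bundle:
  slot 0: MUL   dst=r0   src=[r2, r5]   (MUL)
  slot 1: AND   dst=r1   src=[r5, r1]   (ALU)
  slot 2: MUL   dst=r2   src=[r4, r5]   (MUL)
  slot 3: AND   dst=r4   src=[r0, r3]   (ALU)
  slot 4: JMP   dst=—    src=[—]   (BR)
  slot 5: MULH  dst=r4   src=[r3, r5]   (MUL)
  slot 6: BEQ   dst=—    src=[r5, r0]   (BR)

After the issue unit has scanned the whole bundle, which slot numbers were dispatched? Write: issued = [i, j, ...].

issued = [0, 1, 2, 4]

  0. MUL→r0 ⇒ go  {3A/1Mu/1Ld/1B | 4r 2w}
  1. ALU→r1 ⇒ go  {2A/1Mu/1Ld/1B | 2r 1w}
  2. MUL→r2 ⇒ go  {2A/0Mu/1Ld/1B | 0r 0w}
  3. ALU→r4 ⇒ no(RD_PORT)  {2A/0Mu/1Ld/1B | 0r 0w}
  4. BR ⇒ go  {2A/0Mu/1Ld/0B | 0r 0w}
  5. MUL→r4 ⇒ no(FU)  {2A/0Mu/1Ld/0B | 0r 0w}
  6. BR ⇒ no(FU)  {2A/0Mu/1Ld/0B | 0r 0w}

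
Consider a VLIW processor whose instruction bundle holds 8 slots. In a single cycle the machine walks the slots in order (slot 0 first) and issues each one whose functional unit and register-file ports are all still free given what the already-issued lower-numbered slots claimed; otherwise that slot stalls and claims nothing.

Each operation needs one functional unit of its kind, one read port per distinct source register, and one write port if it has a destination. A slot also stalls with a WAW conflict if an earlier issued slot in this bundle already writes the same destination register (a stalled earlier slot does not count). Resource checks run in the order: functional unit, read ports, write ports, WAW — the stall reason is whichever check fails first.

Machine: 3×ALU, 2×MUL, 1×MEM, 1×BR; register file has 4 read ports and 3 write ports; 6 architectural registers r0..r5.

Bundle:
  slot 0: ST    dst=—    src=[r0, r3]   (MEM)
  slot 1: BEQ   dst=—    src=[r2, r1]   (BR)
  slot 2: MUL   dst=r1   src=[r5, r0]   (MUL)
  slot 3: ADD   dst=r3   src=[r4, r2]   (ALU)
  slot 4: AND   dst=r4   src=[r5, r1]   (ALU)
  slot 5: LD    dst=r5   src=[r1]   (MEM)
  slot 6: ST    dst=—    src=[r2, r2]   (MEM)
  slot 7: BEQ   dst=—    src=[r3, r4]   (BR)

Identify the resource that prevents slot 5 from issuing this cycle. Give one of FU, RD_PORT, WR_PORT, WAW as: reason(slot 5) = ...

[0] MEM needs rd=2 wr=0: ok; after: ALU=3 MUL=2 MEM=0 BR=1, R=2, W=3
[1] BR needs rd=2 wr=0: ok; after: ALU=3 MUL=2 MEM=0 BR=0, R=0, W=3
[2] MUL needs rd=2 wr=1: RD_PORT; after: ALU=3 MUL=2 MEM=0 BR=0, R=0, W=3
[3] ALU needs rd=2 wr=1: RD_PORT; after: ALU=3 MUL=2 MEM=0 BR=0, R=0, W=3
[4] ALU needs rd=2 wr=1: RD_PORT; after: ALU=3 MUL=2 MEM=0 BR=0, R=0, W=3
[5] MEM needs rd=1 wr=1: FU; after: ALU=3 MUL=2 MEM=0 BR=0, R=0, W=3
[6] MEM needs rd=1 wr=0: FU; after: ALU=3 MUL=2 MEM=0 BR=0, R=0, W=3
[7] BR needs rd=2 wr=0: FU; after: ALU=3 MUL=2 MEM=0 BR=0, R=0, W=3

reason(slot 5) = FU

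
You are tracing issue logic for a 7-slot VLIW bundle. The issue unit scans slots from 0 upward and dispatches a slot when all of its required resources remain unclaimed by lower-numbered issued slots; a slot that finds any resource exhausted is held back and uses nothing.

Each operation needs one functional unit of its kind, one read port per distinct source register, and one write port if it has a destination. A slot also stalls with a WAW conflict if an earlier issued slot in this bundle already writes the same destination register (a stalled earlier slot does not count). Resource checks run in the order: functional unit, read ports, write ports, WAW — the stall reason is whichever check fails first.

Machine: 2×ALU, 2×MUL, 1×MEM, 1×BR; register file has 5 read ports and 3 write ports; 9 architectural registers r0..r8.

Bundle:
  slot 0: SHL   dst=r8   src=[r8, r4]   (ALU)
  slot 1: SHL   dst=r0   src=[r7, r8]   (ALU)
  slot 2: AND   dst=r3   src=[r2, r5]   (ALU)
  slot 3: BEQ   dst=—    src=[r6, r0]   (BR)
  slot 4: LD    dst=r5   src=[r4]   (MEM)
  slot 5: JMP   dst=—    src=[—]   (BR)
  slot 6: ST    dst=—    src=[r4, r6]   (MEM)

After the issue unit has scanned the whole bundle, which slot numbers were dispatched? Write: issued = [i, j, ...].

#0 ALU src=r8,r4 dispatched  <A:1 Mu:2 Ld:1 B:1 rd:3 wr:2>
#1 ALU src=r7,r8 dispatched  <A:0 Mu:2 Ld:1 B:1 rd:1 wr:1>
#2 ALU src=r2,r5 held:FU  <A:0 Mu:2 Ld:1 B:1 rd:1 wr:1>
#3 BR src=r6,r0 held:RD_PORT  <A:0 Mu:2 Ld:1 B:1 rd:1 wr:1>
#4 MEM src=r4 dispatched  <A:0 Mu:2 Ld:0 B:1 rd:0 wr:0>
#5 BR src=- dispatched  <A:0 Mu:2 Ld:0 B:0 rd:0 wr:0>
#6 MEM src=r4,r6 held:FU  <A:0 Mu:2 Ld:0 B:0 rd:0 wr:0>

issued = [0, 1, 4, 5]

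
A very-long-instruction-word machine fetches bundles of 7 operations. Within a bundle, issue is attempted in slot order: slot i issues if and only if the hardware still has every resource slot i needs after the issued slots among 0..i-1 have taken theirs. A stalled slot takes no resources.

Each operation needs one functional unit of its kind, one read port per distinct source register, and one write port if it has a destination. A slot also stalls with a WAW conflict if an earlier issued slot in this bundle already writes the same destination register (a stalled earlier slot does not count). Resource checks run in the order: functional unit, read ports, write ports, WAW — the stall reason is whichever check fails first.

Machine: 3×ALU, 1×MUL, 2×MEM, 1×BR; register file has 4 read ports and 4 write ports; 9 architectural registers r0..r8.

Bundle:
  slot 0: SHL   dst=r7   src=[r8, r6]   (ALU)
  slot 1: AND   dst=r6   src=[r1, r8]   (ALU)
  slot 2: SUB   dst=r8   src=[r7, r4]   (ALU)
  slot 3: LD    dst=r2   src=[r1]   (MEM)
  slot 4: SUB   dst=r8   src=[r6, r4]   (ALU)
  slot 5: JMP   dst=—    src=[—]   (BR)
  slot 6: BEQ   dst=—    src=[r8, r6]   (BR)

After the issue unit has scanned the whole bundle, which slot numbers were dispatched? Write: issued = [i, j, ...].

(0) want 1×ALU +2rd +1wr — yes → AL2|MU1|ME2|BR1|rd2|wr3
(1) want 1×ALU +2rd +1wr — yes → AL1|MU1|ME2|BR1|rd0|wr2
(2) want 1×ALU +2rd +1wr — RD_PORT → AL1|MU1|ME2|BR1|rd0|wr2
(3) want 1×MEM +1rd +1wr — RD_PORT → AL1|MU1|ME2|BR1|rd0|wr2
(4) want 1×ALU +2rd +1wr — RD_PORT → AL1|MU1|ME2|BR1|rd0|wr2
(5) want 1×BR +0rd +0wr — yes → AL1|MU1|ME2|BR0|rd0|wr2
(6) want 1×BR +2rd +0wr — FU → AL1|MU1|ME2|BR0|rd0|wr2

issued = [0, 1, 5]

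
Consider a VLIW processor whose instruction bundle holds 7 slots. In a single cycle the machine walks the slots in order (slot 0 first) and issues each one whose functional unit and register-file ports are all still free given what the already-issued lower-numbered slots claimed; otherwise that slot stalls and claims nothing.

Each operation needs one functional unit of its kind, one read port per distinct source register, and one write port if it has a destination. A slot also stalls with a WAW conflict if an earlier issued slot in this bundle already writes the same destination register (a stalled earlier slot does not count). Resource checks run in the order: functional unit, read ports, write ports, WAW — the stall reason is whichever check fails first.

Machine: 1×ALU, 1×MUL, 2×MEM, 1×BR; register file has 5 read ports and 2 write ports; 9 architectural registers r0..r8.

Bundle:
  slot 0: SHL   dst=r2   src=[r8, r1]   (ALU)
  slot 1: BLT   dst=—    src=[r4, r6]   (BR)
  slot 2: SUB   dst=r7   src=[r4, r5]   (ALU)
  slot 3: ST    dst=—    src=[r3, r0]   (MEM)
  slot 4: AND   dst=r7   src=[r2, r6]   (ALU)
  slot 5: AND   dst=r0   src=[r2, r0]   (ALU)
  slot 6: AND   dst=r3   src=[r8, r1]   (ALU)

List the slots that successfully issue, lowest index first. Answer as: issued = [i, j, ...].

  0. ALU→r2 ⇒ go  {0A/1Mu/2Ld/1B | 3r 1w}
  1. BR ⇒ go  {0A/1Mu/2Ld/0B | 1r 1w}
  2. ALU→r7 ⇒ no(FU)  {0A/1Mu/2Ld/0B | 1r 1w}
  3. MEM ⇒ no(RD_PORT)  {0A/1Mu/2Ld/0B | 1r 1w}
  4. ALU→r7 ⇒ no(FU)  {0A/1Mu/2Ld/0B | 1r 1w}
  5. ALU→r0 ⇒ no(FU)  {0A/1Mu/2Ld/0B | 1r 1w}
  6. ALU→r3 ⇒ no(FU)  {0A/1Mu/2Ld/0B | 1r 1w}

issued = [0, 1]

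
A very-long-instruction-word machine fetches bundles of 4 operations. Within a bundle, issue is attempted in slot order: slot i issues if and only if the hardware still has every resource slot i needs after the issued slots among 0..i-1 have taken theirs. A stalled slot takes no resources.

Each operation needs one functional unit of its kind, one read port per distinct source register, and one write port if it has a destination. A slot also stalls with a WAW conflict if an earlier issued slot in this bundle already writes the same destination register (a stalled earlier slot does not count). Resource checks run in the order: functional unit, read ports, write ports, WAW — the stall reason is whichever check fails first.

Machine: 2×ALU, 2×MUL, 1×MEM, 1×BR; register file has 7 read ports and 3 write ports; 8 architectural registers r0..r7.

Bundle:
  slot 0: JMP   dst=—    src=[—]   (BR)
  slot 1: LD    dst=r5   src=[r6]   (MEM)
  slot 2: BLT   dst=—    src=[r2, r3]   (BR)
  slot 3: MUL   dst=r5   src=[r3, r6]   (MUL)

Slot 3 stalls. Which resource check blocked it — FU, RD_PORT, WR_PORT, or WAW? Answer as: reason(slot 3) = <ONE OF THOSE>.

(0) want 1×BR +0rd +0wr — yes → AL2|MU2|ME1|BR0|rd7|wr3
(1) want 1×MEM +1rd +1wr — yes → AL2|MU2|ME0|BR0|rd6|wr2
(2) want 1×BR +2rd +0wr — FU → AL2|MU2|ME0|BR0|rd6|wr2
(3) want 1×MUL +2rd +1wr — WAW → AL2|MU2|ME0|BR0|rd6|wr2

reason(slot 3) = WAW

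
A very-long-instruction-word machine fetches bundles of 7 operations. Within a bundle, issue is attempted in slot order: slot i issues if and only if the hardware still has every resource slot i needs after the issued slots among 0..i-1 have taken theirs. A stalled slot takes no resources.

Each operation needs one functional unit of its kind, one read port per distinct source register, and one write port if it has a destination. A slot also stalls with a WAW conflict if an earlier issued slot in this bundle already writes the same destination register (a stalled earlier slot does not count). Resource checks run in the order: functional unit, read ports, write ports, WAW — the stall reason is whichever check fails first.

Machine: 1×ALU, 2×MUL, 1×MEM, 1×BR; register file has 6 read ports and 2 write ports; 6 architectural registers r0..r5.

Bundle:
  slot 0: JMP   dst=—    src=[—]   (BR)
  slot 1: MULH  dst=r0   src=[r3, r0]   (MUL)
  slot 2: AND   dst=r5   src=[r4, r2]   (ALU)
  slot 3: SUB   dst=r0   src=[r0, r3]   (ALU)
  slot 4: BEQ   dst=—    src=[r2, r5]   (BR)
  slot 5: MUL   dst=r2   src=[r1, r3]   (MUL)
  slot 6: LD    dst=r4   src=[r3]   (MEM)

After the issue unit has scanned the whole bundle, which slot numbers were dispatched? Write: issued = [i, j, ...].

slot 0 (BR): ISSUE — free A1,Mu2,Ld1,B0 rp6 wp2
slot 1 (MUL): ISSUE — free A1,Mu1,Ld1,B0 rp4 wp1
slot 2 (ALU): ISSUE — free A0,Mu1,Ld1,B0 rp2 wp0
slot 3 (ALU): stall FU — free A0,Mu1,Ld1,B0 rp2 wp0
slot 4 (BR): stall FU — free A0,Mu1,Ld1,B0 rp2 wp0
slot 5 (MUL): stall WR_PORT — free A0,Mu1,Ld1,B0 rp2 wp0
slot 6 (MEM): stall WR_PORT — free A0,Mu1,Ld1,B0 rp2 wp0

issued = [0, 1, 2]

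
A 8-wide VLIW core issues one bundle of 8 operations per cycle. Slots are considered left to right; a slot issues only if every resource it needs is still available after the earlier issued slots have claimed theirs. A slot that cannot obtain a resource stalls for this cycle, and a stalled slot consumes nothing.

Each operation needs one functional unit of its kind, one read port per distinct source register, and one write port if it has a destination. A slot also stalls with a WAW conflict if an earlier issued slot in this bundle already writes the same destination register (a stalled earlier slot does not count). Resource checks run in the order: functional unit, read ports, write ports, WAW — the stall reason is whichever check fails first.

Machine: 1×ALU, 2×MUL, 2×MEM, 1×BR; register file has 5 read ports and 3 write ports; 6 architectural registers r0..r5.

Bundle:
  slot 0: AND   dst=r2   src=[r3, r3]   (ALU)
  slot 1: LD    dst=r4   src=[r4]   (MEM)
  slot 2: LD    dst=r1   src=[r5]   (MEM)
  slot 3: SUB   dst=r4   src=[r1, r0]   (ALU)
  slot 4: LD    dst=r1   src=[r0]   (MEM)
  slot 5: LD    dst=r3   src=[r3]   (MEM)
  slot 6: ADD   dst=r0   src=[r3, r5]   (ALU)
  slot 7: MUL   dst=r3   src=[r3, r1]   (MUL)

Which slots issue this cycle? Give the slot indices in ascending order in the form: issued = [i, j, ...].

issued = [0, 1, 2]

(0) want 1×ALU +1rd +1wr — yes → AL0|MU2|ME2|BR1|rd4|wr2
(1) want 1×MEM +1rd +1wr — yes → AL0|MU2|ME1|BR1|rd3|wr1
(2) want 1×MEM +1rd +1wr — yes → AL0|MU2|ME0|BR1|rd2|wr0
(3) want 1×ALU +2rd +1wr — FU → AL0|MU2|ME0|BR1|rd2|wr0
(4) want 1×MEM +1rd +1wr — FU → AL0|MU2|ME0|BR1|rd2|wr0
(5) want 1×MEM +1rd +1wr — FU → AL0|MU2|ME0|BR1|rd2|wr0
(6) want 1×ALU +2rd +1wr — FU → AL0|MU2|ME0|BR1|rd2|wr0
(7) want 1×MUL +2rd +1wr — WR_PORT → AL0|MU2|ME0|BR1|rd2|wr0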